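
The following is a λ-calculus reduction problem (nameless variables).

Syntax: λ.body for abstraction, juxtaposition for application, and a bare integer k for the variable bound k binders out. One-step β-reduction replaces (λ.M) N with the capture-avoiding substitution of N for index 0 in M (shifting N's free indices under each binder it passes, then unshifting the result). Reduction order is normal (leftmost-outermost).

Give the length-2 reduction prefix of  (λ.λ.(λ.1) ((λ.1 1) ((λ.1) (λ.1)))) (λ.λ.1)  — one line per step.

Answer: after 2 steps: λ.0

Working:
  start: (λ.λ.(λ.1) ((λ.1 1) ((λ.1) (λ.1)))) (λ.λ.1)
  →1  λ.(λ.1) ((λ.1 1) ((λ.1) (λ.1)))
  →2  λ.0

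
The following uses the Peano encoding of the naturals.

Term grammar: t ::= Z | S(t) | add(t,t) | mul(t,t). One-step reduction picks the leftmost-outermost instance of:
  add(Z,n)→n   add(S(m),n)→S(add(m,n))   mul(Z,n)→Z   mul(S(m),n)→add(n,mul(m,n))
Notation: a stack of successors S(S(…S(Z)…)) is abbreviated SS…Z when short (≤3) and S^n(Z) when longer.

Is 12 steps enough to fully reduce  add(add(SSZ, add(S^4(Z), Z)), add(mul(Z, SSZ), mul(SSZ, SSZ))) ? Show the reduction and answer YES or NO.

  start: add(add(SSZ, add(S^4(Z), Z)), add(mul(Z, SSZ), mul(SSZ, SSZ)))
  [1] add(S(add(SZ, add(S^4(Z), Z))), add(mul(Z, SSZ), mul(SSZ, SSZ)))
  [2] S(add(add(SZ, add(S^4(Z), Z)), add(mul(Z, SSZ), mul(SSZ, SSZ))))
  [3] S(add(S(add(Z, add(S^4(Z), Z))), add(mul(Z, SSZ), mul(SSZ, SSZ))))
  [4] S(S(add(add(Z, add(S^4(Z), Z)), add(mul(Z, SSZ), mul(SSZ, SSZ)))))
  [5] S(S(add(add(S^4(Z), Z), add(mul(Z, SSZ), mul(SSZ, SSZ)))))
  [6] S(S(add(S(add(SSSZ, Z)), add(mul(Z, SSZ), mul(SSZ, SSZ)))))
  [7] S(S(S(add(add(SSSZ, Z), add(mul(Z, SSZ), mul(SSZ, SSZ))))))
  [8] S(S(S(add(S(add(SSZ, Z)), add(mul(Z, SSZ), mul(SSZ, SSZ))))))
  [9] S(S(S(S(add(add(SSZ, Z), add(mul(Z, SSZ), mul(SSZ, SSZ)))))))
  [10] S(S(S(S(add(S(add(SZ, Z)), add(mul(Z, SSZ), mul(SSZ, SSZ)))))))
  [11] S(S(S(S(S(add(add(SZ, Z), add(mul(Z, SSZ), mul(SSZ, SSZ))))))))
  [12] S(S(S(S(S(add(S(add(Z, Z)), add(mul(Z, SSZ), mul(SSZ, SSZ))))))))

Answer: NO — after 12 steps the term is S(S(S(S(S(add(S(add(Z, Z)), add(mul(Z, SSZ), mul(SSZ, SSZ)))))))), not yet normal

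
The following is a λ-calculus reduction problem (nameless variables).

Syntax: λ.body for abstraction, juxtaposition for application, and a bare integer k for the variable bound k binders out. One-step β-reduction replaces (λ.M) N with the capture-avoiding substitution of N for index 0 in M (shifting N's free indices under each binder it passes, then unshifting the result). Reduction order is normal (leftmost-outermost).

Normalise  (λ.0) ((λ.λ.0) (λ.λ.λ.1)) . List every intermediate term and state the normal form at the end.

Answer: normal form = λ.0  (in 2 steps)

Derivation:
  start: (λ.0) ((λ.λ.0) (λ.λ.λ.1))
  step 1: (λ.λ.0) (λ.λ.λ.1)
  step 2: λ.0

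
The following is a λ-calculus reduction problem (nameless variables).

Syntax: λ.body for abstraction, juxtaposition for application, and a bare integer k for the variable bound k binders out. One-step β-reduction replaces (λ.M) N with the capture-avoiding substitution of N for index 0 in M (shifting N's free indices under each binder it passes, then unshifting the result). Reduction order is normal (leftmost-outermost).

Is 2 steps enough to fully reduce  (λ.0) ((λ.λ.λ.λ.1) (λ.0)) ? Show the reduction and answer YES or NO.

Answer: YES — reaches normal form λ.λ.λ.1 in 2 ≤ 2 steps

Derivation:
  start: (λ.0) ((λ.λ.λ.λ.1) (λ.0))
  step 1: (λ.λ.λ.λ.1) (λ.0)
  step 2: λ.λ.λ.1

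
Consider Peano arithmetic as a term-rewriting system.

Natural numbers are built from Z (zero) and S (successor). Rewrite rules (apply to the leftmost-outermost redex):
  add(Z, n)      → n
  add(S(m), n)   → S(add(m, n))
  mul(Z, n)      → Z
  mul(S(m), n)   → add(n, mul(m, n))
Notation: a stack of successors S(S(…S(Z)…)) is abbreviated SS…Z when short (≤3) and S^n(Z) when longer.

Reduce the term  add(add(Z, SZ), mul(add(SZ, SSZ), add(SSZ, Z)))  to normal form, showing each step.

  start: add(add(Z, SZ), mul(add(SZ, SSZ), add(SSZ, Z)))
  →1  add(SZ, mul(add(SZ, SSZ), add(SSZ, Z)))
  →2  S(add(Z, mul(add(SZ, SSZ), add(SSZ, Z))))
  →3  S(mul(add(SZ, SSZ), add(SSZ, Z)))
  →4  S(mul(S(add(Z, SSZ)), add(SSZ, Z)))
  →5  S(add(add(SSZ, Z), mul(add(Z, SSZ), add(SSZ, Z))))
  →6  S(add(S(add(SZ, Z)), mul(add(Z, SSZ), add(SSZ, Z))))
  →7  S(S(add(add(SZ, Z), mul(add(Z, SSZ), add(SSZ, Z)))))
  →8  S(S(add(S(add(Z, Z)), mul(add(Z, SSZ), add(SSZ, Z)))))
  →9  S(S(S(add(add(Z, Z), mul(add(Z, SSZ), add(SSZ, Z))))))
  →10  S(S(S(add(Z, mul(add(Z, SSZ), add(SSZ, Z))))))
  →11  S(S(S(mul(add(Z, SSZ), add(SSZ, Z)))))
  →12  S(S(S(mul(SSZ, add(SSZ, Z)))))
  →13  S(S(S(add(add(SSZ, Z), mul(SZ, add(SSZ, Z))))))
  →14  S(S(S(add(S(add(SZ, Z)), mul(SZ, add(SSZ, Z))))))
  →15  S(S(S(S(add(add(SZ, Z), mul(SZ, add(SSZ, Z)))))))
  →16  S(S(S(S(add(S(add(Z, Z)), mul(SZ, add(SSZ, Z)))))))
  →17  S(S(S(S(S(add(add(Z, Z), mul(SZ, add(SSZ, Z))))))))
  →18  S(S(S(S(S(add(Z, mul(SZ, add(SSZ, Z))))))))
  →19  S(S(S(S(S(mul(SZ, add(SSZ, Z)))))))
  →20  S(S(S(S(S(add(add(SSZ, Z), mul(Z, add(SSZ, Z))))))))
  →21  S(S(S(S(S(add(S(add(SZ, Z)), mul(Z, add(SSZ, Z))))))))
  →22  S(S(S(S(S(S(add(add(SZ, Z), mul(Z, add(SSZ, Z)))))))))
  →23  S(S(S(S(S(S(add(S(add(Z, Z)), mul(Z, add(SSZ, Z)))))))))
  →24  S(S(S(S(S(S(S(add(add(Z, Z), mul(Z, add(SSZ, Z))))))))))
  →25  S(S(S(S(S(S(S(add(Z, mul(Z, add(SSZ, Z))))))))))
  →26  S(S(S(S(S(S(S(mul(Z, add(SSZ, Z)))))))))
  →27  S^7(Z)

Answer: normal form = S^7(Z)  (in 27 steps)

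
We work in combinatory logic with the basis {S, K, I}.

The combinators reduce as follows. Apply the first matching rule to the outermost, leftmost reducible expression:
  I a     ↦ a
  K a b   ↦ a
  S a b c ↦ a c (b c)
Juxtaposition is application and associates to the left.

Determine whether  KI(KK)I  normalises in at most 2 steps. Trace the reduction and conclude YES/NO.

Answer: YES — reaches normal form I in 2 ≤ 2 steps

Working:
  start: KI(KK)I
  →1  II
  →2  I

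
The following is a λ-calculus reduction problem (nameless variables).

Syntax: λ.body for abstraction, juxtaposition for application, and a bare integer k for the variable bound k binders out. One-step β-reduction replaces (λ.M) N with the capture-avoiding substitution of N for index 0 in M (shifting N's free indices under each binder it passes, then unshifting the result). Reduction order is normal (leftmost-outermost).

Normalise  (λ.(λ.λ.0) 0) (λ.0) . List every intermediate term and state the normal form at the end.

Answer: normal form = λ.0  (in 2 steps)

Working:
  start: (λ.(λ.λ.0) 0) (λ.0)
  [1] (λ.λ.0) (λ.0)
  [2] λ.0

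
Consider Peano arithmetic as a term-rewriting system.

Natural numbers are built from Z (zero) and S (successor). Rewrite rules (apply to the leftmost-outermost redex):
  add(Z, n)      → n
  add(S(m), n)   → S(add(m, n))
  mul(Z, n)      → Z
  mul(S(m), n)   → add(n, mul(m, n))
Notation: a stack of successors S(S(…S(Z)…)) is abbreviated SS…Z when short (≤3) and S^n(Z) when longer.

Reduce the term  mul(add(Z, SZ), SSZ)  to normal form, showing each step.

  start: mul(add(Z, SZ), SSZ)
  [1] mul(SZ, SSZ)
  [2] add(SSZ, mul(Z, SSZ))
  [3] S(add(SZ, mul(Z, SSZ)))
  [4] S(S(add(Z, mul(Z, SSZ))))
  [5] S(S(mul(Z, SSZ)))
  [6] SSZ

Answer: normal form = SSZ  (in 6 steps)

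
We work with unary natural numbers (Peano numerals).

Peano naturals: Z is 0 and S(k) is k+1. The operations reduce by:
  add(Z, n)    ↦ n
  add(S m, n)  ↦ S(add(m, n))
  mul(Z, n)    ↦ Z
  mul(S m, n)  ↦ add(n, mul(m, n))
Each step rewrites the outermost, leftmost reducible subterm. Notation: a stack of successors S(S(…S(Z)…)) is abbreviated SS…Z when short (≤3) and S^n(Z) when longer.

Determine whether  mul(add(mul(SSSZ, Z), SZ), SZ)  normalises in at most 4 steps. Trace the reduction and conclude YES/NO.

Answer: NO — after 4 steps the term is mul(add(mul(SZ, Z), SZ), SZ), not yet normal

Reduction:
  start: mul(add(mul(SSSZ, Z), SZ), SZ)
  [1] mul(add(add(Z, mul(SSZ, Z)), SZ), SZ)
  [2] mul(add(mul(SSZ, Z), SZ), SZ)
  [3] mul(add(add(Z, mul(SZ, Z)), SZ), SZ)
  [4] mul(add(mul(SZ, Z), SZ), SZ)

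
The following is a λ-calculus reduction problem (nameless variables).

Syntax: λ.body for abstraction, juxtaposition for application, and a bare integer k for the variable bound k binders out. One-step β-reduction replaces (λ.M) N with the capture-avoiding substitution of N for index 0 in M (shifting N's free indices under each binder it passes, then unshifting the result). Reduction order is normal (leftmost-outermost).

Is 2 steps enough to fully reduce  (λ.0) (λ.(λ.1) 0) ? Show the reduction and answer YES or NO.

Answer: YES — reaches normal form λ.0 in 2 ≤ 2 steps

Working:
  start: (λ.0) (λ.(λ.1) 0)
  →1  λ.(λ.1) 0
  →2  λ.0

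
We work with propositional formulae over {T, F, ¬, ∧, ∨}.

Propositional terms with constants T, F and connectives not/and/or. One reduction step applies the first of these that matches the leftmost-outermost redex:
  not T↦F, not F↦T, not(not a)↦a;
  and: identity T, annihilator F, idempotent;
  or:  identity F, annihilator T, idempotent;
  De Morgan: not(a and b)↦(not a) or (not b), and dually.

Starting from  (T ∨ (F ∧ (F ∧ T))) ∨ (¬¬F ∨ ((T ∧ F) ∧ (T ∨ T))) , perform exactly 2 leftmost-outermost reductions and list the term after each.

Answer: after 2 steps: T

Reduction:
  start: (T ∨ (F ∧ (F ∧ T))) ∨ (¬¬F ∨ ((T ∧ F) ∧ (T ∨ T)))
  [1] T ∨ (¬¬F ∨ ((T ∧ F) ∧ (T ∨ T)))
  [2] T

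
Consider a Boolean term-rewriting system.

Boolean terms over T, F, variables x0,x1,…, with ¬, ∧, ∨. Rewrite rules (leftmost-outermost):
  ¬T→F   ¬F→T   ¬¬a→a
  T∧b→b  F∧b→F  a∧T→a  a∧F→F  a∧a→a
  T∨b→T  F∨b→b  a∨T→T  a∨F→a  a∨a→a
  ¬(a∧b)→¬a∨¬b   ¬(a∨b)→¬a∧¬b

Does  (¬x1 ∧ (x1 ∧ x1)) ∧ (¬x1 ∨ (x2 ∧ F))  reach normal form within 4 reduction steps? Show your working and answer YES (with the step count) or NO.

Answer: YES — reaches normal form (¬x1 ∧ x1) ∧ ¬x1 in 3 ≤ 4 steps

Reduction:
  start: (¬x1 ∧ (x1 ∧ x1)) ∧ (¬x1 ∨ (x2 ∧ F))
  →1  (¬x1 ∧ x1) ∧ (¬x1 ∨ (x2 ∧ F))
  →2  (¬x1 ∧ x1) ∧ (¬x1 ∨ F)
  →3  (¬x1 ∧ x1) ∧ ¬x1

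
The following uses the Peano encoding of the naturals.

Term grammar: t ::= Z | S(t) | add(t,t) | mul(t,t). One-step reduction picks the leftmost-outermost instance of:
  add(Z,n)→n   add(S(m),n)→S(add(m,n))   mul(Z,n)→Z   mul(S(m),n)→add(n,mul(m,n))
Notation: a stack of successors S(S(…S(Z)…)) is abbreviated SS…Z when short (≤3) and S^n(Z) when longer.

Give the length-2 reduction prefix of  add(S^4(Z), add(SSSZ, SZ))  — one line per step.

Answer: after 2 steps: S(S(add(SSZ, add(SSSZ, SZ))))

Derivation:
  start: add(S^4(Z), add(SSSZ, SZ))
  →1  S(add(SSSZ, add(SSSZ, SZ)))
  →2  S(S(add(SSZ, add(SSSZ, SZ))))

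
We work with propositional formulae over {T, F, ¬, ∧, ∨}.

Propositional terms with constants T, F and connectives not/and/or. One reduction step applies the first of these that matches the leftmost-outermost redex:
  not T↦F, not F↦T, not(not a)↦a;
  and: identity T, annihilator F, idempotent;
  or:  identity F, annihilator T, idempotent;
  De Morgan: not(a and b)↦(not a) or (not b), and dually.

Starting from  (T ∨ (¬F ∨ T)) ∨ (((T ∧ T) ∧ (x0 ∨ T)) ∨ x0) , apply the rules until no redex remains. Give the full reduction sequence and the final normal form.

  start: (T ∨ (¬F ∨ T)) ∨ (((T ∧ T) ∧ (x0 ∨ T)) ∨ x0)
  [1] T ∨ (((T ∧ T) ∧ (x0 ∨ T)) ∨ x0)
  [2] T

Answer: normal form = T  (in 2 steps)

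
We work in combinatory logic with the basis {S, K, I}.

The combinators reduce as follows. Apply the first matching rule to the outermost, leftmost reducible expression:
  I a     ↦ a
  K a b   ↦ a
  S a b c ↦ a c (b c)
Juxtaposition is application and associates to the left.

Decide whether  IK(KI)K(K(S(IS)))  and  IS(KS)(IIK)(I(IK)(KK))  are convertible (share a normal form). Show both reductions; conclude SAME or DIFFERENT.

Answer: DIFFERENT — A ⇓ I, B ⇓ S(K(K(KK)))

Reduction:
Term A:
  start: IK(KI)K(K(S(IS)))
  →1  K(KI)K(K(S(IS)))
  →2  KI(K(S(IS)))
  →3  I

Term B:
  start: IS(KS)(IIK)(I(IK)(KK))
  →1  S(KS)(IIK)(I(IK)(KK))
  →2  KS(I(IK)(KK))(IIK(I(IK)(KK)))
  →3  S(IIK(I(IK)(KK)))
  →4  S(IK(I(IK)(KK)))
  →5  S(K(I(IK)(KK)))
  →6  S(K(IK(KK)))
  →7  S(K(K(KK)))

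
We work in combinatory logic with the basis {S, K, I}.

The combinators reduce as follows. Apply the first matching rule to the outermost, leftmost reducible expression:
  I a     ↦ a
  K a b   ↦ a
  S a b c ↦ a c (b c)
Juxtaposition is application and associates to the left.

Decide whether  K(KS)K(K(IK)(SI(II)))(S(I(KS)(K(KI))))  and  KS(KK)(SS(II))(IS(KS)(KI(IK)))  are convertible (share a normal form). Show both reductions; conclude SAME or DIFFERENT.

Answer: DIFFERENT — A ⇓ S(SS), B ⇓ S(SSI)(S(KS)I)

Derivation:
Term A:
  start: K(KS)K(K(IK)(SI(II)))(S(I(KS)(K(KI))))
  →1  KS(K(IK)(SI(II)))(S(I(KS)(K(KI))))
  →2  S(S(I(KS)(K(KI))))
  →3  S(S(KS(K(KI))))
  →4  S(SS)

Term B:
  start: KS(KK)(SS(II))(IS(KS)(KI(IK)))
  →1  S(SS(II))(IS(KS)(KI(IK)))
  →2  S(SSI)(IS(KS)(KI(IK)))
  →3  S(SSI)(S(KS)(KI(IK)))
  →4  S(SSI)(S(KS)I)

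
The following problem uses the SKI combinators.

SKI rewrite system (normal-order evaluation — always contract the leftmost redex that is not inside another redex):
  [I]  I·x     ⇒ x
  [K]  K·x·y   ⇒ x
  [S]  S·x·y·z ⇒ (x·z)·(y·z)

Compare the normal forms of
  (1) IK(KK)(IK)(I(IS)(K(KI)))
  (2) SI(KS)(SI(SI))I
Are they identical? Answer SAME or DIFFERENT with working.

Answer: DIFFERENT — A ⇓ K, B ⇓ S(SIS)I

Derivation:
Term A:
  start: IK(KK)(IK)(I(IS)(K(KI)))
  step 1: K(KK)(IK)(I(IS)(K(KI)))
  step 2: KK(I(IS)(K(KI)))
  step 3: K

Term B:
  start: SI(KS)(SI(SI))I
  step 1: I(SI(SI))(KS(SI(SI)))I
  step 2: SI(SI)(KS(SI(SI)))I
  step 3: I(KS(SI(SI)))(SI(KS(SI(SI))))I
  step 4: KS(SI(SI))(SI(KS(SI(SI))))I
  step 5: S(SI(KS(SI(SI))))I
  step 6: S(SIS)I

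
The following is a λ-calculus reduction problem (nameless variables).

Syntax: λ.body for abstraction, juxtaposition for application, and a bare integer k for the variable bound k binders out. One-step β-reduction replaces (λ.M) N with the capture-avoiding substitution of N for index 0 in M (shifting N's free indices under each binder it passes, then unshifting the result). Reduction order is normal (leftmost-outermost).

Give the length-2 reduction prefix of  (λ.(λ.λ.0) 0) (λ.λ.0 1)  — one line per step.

Answer: after 2 steps: λ.0

Working:
  start: (λ.(λ.λ.0) 0) (λ.λ.0 1)
  [1] (λ.λ.0) (λ.λ.0 1)
  [2] λ.0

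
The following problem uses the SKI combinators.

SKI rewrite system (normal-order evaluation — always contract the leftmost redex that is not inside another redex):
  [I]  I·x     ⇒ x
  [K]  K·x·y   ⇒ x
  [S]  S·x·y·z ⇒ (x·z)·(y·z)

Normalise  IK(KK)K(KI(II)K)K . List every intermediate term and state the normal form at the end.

Answer: normal form = KK  (in 3 steps)

Working:
  start: IK(KK)K(KI(II)K)K
  →1  K(KK)K(KI(II)K)K
  →2  KK(KI(II)K)K
  →3  KK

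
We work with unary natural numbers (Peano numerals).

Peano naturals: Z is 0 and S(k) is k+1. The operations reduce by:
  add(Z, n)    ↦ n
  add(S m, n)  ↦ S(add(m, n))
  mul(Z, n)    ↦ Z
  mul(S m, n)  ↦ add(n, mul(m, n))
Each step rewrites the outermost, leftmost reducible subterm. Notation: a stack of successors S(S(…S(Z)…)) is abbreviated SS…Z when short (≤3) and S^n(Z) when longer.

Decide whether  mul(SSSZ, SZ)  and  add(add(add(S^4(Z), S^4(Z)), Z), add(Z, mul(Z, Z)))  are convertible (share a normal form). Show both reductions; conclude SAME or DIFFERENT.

Term A:
  start: mul(SSSZ, SZ)
  →1  add(SZ, mul(SSZ, SZ))
  →2  S(add(Z, mul(SSZ, SZ)))
  →3  S(mul(SSZ, SZ))
  →4  S(add(SZ, mul(SZ, SZ)))
  →5  S(S(add(Z, mul(SZ, SZ))))
  →6  S(S(mul(SZ, SZ)))
  →7  S(S(add(SZ, mul(Z, SZ))))
  →8  S(S(S(add(Z, mul(Z, SZ)))))
  →9  S(S(S(mul(Z, SZ))))
  →10  SSSZ

Term B:
  start: add(add(add(S^4(Z), S^4(Z)), Z), add(Z, mul(Z, Z)))
  →1  add(add(S(add(SSSZ, S^4(Z))), Z), add(Z, mul(Z, Z)))
  →2  add(S(add(add(SSSZ, S^4(Z)), Z)), add(Z, mul(Z, Z)))
  →3  S(add(add(add(SSSZ, S^4(Z)), Z), add(Z, mul(Z, Z))))
  →4  S(add(add(S(add(SSZ, S^4(Z))), Z), add(Z, mul(Z, Z))))
  →5  S(add(S(add(add(SSZ, S^4(Z)), Z)), add(Z, mul(Z, Z))))
  →6  S(S(add(add(add(SSZ, S^4(Z)), Z), add(Z, mul(Z, Z)))))
  →7  S(S(add(add(S(add(SZ, S^4(Z))), Z), add(Z, mul(Z, Z)))))
  →8  S(S(add(S(add(add(SZ, S^4(Z)), Z)), add(Z, mul(Z, Z)))))
  →9  S(S(S(add(add(add(SZ, S^4(Z)), Z), add(Z, mul(Z, Z))))))
  →10  S(S(S(add(add(S(add(Z, S^4(Z))), Z), add(Z, mul(Z, Z))))))
  →11  S(S(S(add(S(add(add(Z, S^4(Z)), Z)), add(Z, mul(Z, Z))))))
  →12  S(S(S(S(add(add(add(Z, S^4(Z)), Z), add(Z, mul(Z, Z)))))))
  →13  S(S(S(S(add(add(S^4(Z), Z), add(Z, mul(Z, Z)))))))
  →14  S(S(S(S(add(S(add(SSSZ, Z)), add(Z, mul(Z, Z)))))))
  →15  S(S(S(S(S(add(add(SSSZ, Z), add(Z, mul(Z, Z))))))))
  →16  S(S(S(S(S(add(S(add(SSZ, Z)), add(Z, mul(Z, Z))))))))
  →17  S(S(S(S(S(S(add(add(SSZ, Z), add(Z, mul(Z, Z)))))))))
  →18  S(S(S(S(S(S(add(S(add(SZ, Z)), add(Z, mul(Z, Z)))))))))
  →19  S(S(S(S(S(S(S(add(add(SZ, Z), add(Z, mul(Z, Z))))))))))
  →20  S(S(S(S(S(S(S(add(S(add(Z, Z)), add(Z, mul(Z, Z))))))))))
  →21  S(S(S(S(S(S(S(S(add(add(Z, Z), add(Z, mul(Z, Z)))))))))))
  →22  S(S(S(S(S(S(S(S(add(Z, add(Z, mul(Z, Z)))))))))))
  →23  S(S(S(S(S(S(S(S(add(Z, mul(Z, Z))))))))))
  →24  S(S(S(S(S(S(S(S(mul(Z, Z)))))))))
  →25  S^8(Z)

Answer: DIFFERENT — A ⇓ SSSZ, B ⇓ S^8(Z)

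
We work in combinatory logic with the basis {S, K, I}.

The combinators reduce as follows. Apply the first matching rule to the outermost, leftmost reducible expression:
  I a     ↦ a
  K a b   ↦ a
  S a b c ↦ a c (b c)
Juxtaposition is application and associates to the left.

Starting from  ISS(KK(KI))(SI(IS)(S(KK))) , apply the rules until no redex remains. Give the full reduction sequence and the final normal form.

Answer: normal form = S(S(KK)(S(S(KK))))(K(S(KK)(S(S(KK)))))  (in 9 steps)

Reduction:
  start: ISS(KK(KI))(SI(IS)(S(KK)))
  [1] SS(KK(KI))(SI(IS)(S(KK)))
  [2] S(SI(IS)(S(KK)))(KK(KI)(SI(IS)(S(KK))))
  [3] S(I(S(KK))(IS(S(KK))))(KK(KI)(SI(IS)(S(KK))))
  [4] S(S(KK)(IS(S(KK))))(KK(KI)(SI(IS)(S(KK))))
  [5] S(S(KK)(S(S(KK))))(KK(KI)(SI(IS)(S(KK))))
  [6] S(S(KK)(S(S(KK))))(K(SI(IS)(S(KK))))
  [7] S(S(KK)(S(S(KK))))(K(I(S(KK))(IS(S(KK)))))
  [8] S(S(KK)(S(S(KK))))(K(S(KK)(IS(S(KK)))))
  [9] S(S(KK)(S(S(KK))))(K(S(KK)(S(S(KK)))))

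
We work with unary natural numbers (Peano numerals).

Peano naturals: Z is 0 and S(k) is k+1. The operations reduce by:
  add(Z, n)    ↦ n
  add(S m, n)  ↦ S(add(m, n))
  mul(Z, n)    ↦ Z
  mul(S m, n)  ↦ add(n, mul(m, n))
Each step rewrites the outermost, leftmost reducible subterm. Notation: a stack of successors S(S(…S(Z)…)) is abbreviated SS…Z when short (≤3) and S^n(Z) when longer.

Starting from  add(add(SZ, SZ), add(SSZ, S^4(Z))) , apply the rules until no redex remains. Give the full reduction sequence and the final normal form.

Answer: normal form = S^8(Z)  (in 8 steps)

Derivation:
  start: add(add(SZ, SZ), add(SSZ, S^4(Z)))
  step 1: add(S(add(Z, SZ)), add(SSZ, S^4(Z)))
  step 2: S(add(add(Z, SZ), add(SSZ, S^4(Z))))
  step 3: S(add(SZ, add(SSZ, S^4(Z))))
  step 4: S(S(add(Z, add(SSZ, S^4(Z)))))
  step 5: S(S(add(SSZ, S^4(Z))))
  step 6: S(S(S(add(SZ, S^4(Z)))))
  step 7: S(S(S(S(add(Z, S^4(Z))))))
  step 8: S^8(Z)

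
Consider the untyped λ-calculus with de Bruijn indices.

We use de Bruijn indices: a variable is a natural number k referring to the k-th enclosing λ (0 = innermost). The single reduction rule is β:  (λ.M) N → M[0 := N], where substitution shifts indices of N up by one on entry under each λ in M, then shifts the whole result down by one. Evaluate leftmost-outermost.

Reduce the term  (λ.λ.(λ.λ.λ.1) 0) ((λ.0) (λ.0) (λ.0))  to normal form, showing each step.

  start: (λ.λ.(λ.λ.λ.1) 0) ((λ.0) (λ.0) (λ.0))
  [1] λ.(λ.λ.λ.1) 0
  [2] λ.λ.λ.1

Answer: normal form = λ.λ.λ.1  (in 2 steps)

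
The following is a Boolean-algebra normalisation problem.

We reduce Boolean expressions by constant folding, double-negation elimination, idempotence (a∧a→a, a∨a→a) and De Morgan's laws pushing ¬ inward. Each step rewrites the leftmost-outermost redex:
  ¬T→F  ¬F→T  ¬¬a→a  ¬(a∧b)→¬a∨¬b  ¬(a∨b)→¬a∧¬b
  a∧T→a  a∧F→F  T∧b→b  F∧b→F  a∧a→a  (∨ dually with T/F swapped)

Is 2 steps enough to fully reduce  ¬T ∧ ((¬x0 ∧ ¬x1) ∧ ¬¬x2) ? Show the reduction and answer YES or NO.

Answer: YES — reaches normal form F in 2 ≤ 2 steps

Reduction:
  start: ¬T ∧ ((¬x0 ∧ ¬x1) ∧ ¬¬x2)
  [1] F ∧ ((¬x0 ∧ ¬x1) ∧ ¬¬x2)
  [2] F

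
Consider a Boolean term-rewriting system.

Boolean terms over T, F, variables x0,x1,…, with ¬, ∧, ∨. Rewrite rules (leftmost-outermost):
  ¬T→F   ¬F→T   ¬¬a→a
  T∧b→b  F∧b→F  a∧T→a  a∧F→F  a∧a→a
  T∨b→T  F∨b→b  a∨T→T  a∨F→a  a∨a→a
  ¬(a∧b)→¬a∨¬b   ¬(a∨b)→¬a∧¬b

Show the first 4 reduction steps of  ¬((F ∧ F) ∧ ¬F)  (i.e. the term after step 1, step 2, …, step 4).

  start: ¬((F ∧ F) ∧ ¬F)
  [1] ¬(F ∧ F) ∨ ¬¬F
  [2] (¬F ∨ ¬F) ∨ ¬¬F
  [3] ¬F ∨ ¬¬F
  [4] T ∨ ¬¬F

Answer: after 4 steps: T ∨ ¬¬F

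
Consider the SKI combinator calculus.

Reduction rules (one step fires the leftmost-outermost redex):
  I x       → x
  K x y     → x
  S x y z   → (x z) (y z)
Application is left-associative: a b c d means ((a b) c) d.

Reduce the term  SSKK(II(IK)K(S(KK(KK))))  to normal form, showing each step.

Answer: normal form = K  (in 7 steps)

Working:
  start: SSKK(II(IK)K(S(KK(KK))))
  →1  SK(KK)(II(IK)K(S(KK(KK))))
  →2  K(II(IK)K(S(KK(KK))))(KK(II(IK)K(S(KK(KK)))))
  →3  II(IK)K(S(KK(KK)))
  →4  I(IK)K(S(KK(KK)))
  →5  IKK(S(KK(KK)))
  →6  KK(S(KK(KK)))
  →7  K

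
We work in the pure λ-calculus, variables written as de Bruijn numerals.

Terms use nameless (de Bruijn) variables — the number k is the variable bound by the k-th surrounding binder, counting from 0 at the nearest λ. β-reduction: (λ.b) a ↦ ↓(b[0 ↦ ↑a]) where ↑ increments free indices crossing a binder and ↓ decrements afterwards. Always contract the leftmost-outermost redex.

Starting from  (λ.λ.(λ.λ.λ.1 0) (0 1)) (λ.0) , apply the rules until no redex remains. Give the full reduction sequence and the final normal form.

  start: (λ.λ.(λ.λ.λ.1 0) (0 1)) (λ.0)
  →1  λ.(λ.λ.λ.1 0) (0 (λ.0))
  →2  λ.λ.λ.1 0

Answer: normal form = λ.λ.λ.1 0  (in 2 steps)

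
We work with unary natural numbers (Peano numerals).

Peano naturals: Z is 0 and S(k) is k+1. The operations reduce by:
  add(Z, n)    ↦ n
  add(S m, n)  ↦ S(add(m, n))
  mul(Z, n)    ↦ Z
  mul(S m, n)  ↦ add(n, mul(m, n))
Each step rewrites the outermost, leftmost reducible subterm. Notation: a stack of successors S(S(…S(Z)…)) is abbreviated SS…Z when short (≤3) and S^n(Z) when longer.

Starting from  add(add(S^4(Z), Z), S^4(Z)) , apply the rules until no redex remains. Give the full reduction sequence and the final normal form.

  start: add(add(S^4(Z), Z), S^4(Z))
  step 1: add(S(add(SSSZ, Z)), S^4(Z))
  step 2: S(add(add(SSSZ, Z), S^4(Z)))
  step 3: S(add(S(add(SSZ, Z)), S^4(Z)))
  step 4: S(S(add(add(SSZ, Z), S^4(Z))))
  step 5: S(S(add(S(add(SZ, Z)), S^4(Z))))
  step 6: S(S(S(add(add(SZ, Z), S^4(Z)))))
  step 7: S(S(S(add(S(add(Z, Z)), S^4(Z)))))
  step 8: S(S(S(S(add(add(Z, Z), S^4(Z))))))
  step 9: S(S(S(S(add(Z, S^4(Z))))))
  step 10: S^8(Z)

Answer: normal form = S^8(Z)  (in 10 steps)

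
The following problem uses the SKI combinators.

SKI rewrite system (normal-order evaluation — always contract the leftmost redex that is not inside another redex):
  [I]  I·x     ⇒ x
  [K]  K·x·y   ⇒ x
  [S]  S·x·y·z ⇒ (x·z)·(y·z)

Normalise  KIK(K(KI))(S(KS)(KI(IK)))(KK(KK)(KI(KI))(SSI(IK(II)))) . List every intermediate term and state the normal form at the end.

Answer: normal form = I  (in 4 steps)

Derivation:
  start: KIK(K(KI))(S(KS)(KI(IK)))(KK(KK)(KI(KI))(SSI(IK(II))))
  [1] I(K(KI))(S(KS)(KI(IK)))(KK(KK)(KI(KI))(SSI(IK(II))))
  [2] K(KI)(S(KS)(KI(IK)))(KK(KK)(KI(KI))(SSI(IK(II))))
  [3] KI(KK(KK)(KI(KI))(SSI(IK(II))))
  [4] I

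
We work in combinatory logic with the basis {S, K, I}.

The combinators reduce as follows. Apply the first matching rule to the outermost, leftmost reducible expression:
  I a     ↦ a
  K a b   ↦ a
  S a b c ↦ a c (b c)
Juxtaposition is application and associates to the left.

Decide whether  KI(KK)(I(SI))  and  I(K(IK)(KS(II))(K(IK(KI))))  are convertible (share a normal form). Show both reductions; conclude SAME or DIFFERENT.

Term A:
  start: KI(KK)(I(SI))
  step 1: I(I(SI))
  step 2: I(SI)
  step 3: SI

Term B:
  start: I(K(IK)(KS(II))(K(IK(KI))))
  step 1: K(IK)(KS(II))(K(IK(KI)))
  step 2: IK(K(IK(KI)))
  step 3: K(K(IK(KI)))
  step 4: K(K(K(KI)))

Answer: DIFFERENT — A ⇓ SI, B ⇓ K(K(K(KI)))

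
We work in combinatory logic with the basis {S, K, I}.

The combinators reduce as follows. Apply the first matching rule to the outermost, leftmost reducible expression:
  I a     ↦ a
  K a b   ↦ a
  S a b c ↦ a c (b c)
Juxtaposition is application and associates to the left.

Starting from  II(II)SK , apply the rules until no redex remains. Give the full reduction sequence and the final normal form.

Answer: normal form = SK  (in 4 steps)

Derivation:
  start: II(II)SK
  step 1: I(II)SK
  step 2: IISK
  step 3: ISK
  step 4: SK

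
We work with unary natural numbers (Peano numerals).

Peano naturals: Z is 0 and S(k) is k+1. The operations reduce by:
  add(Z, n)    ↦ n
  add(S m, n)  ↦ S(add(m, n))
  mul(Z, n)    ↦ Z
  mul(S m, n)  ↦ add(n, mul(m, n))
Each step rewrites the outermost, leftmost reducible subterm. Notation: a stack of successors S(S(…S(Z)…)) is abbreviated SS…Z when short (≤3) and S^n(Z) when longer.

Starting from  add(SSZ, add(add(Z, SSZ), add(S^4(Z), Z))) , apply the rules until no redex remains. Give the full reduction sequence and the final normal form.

Answer: normal form = S^8(Z)  (in 12 steps)

Working:
  start: add(SSZ, add(add(Z, SSZ), add(S^4(Z), Z)))
  →1  S(add(SZ, add(add(Z, SSZ), add(S^4(Z), Z))))
  →2  S(S(add(Z, add(add(Z, SSZ), add(S^4(Z), Z)))))
  →3  S(S(add(add(Z, SSZ), add(S^4(Z), Z))))
  →4  S(S(add(SSZ, add(S^4(Z), Z))))
  →5  S(S(S(add(SZ, add(S^4(Z), Z)))))
  →6  S(S(S(S(add(Z, add(S^4(Z), Z))))))
  →7  S(S(S(S(add(S^4(Z), Z)))))
  →8  S(S(S(S(S(add(SSSZ, Z))))))
  →9  S(S(S(S(S(S(add(SSZ, Z)))))))
  →10  S(S(S(S(S(S(S(add(SZ, Z))))))))
  →11  S(S(S(S(S(S(S(S(add(Z, Z)))))))))
  →12  S^8(Z)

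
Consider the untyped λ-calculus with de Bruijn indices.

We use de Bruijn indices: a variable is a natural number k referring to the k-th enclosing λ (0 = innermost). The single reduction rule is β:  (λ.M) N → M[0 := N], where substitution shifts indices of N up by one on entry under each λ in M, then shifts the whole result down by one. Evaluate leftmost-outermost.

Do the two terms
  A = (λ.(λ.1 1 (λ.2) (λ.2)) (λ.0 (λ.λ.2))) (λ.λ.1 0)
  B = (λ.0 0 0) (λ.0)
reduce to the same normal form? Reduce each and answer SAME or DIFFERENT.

Term A:
  start: (λ.(λ.1 1 (λ.2) (λ.2)) (λ.0 (λ.λ.2))) (λ.λ.1 0)
  →1  (λ.(λ.λ.1 0) (λ.λ.1 0) (λ.λ.λ.1 0) (λ.λ.λ.1 0)) (λ.0 (λ.λ.2))
  →2  (λ.λ.1 0) (λ.λ.1 0) (λ.λ.λ.1 0) (λ.λ.λ.1 0)
  →3  (λ.(λ.λ.1 0) 0) (λ.λ.λ.1 0) (λ.λ.λ.1 0)
  →4  (λ.λ.1 0) (λ.λ.λ.1 0) (λ.λ.λ.1 0)
  →5  (λ.(λ.λ.λ.1 0) 0) (λ.λ.λ.1 0)
  →6  (λ.λ.λ.1 0) (λ.λ.λ.1 0)
  →7  λ.λ.1 0

Term B:
  start: (λ.0 0 0) (λ.0)
  →1  (λ.0) (λ.0) (λ.0)
  →2  (λ.0) (λ.0)
  →3  λ.0

Answer: DIFFERENT — A ⇓ λ.λ.1 0, B ⇓ λ.0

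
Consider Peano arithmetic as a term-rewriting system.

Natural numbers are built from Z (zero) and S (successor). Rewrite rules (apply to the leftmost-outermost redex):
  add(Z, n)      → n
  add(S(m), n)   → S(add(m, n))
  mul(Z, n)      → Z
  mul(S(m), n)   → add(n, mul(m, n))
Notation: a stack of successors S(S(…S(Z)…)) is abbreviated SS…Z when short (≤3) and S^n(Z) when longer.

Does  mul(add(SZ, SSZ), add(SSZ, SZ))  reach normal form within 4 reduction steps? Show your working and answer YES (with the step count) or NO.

Answer: NO — after 4 steps the term is S(add(add(SZ, SZ), mul(add(Z, SSZ), add(SSZ, SZ)))), not yet normal

Working:
  start: mul(add(SZ, SSZ), add(SSZ, SZ))
  →1  mul(S(add(Z, SSZ)), add(SSZ, SZ))
  →2  add(add(SSZ, SZ), mul(add(Z, SSZ), add(SSZ, SZ)))
  →3  add(S(add(SZ, SZ)), mul(add(Z, SSZ), add(SSZ, SZ)))
  →4  S(add(add(SZ, SZ), mul(add(Z, SSZ), add(SSZ, SZ))))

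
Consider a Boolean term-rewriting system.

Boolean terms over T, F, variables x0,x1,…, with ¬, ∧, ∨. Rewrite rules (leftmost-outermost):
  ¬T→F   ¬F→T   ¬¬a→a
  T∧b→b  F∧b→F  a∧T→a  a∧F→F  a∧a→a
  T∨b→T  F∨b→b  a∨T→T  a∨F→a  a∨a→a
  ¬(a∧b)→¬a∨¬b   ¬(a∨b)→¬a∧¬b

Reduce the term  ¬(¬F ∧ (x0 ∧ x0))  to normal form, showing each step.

  start: ¬(¬F ∧ (x0 ∧ x0))
  step 1: ¬¬F ∨ ¬(x0 ∧ x0)
  step 2: F ∨ ¬(x0 ∧ x0)
  step 3: ¬(x0 ∧ x0)
  step 4: ¬x0 ∨ ¬x0
  step 5: ¬x0

Answer: normal form = ¬x0  (in 5 steps)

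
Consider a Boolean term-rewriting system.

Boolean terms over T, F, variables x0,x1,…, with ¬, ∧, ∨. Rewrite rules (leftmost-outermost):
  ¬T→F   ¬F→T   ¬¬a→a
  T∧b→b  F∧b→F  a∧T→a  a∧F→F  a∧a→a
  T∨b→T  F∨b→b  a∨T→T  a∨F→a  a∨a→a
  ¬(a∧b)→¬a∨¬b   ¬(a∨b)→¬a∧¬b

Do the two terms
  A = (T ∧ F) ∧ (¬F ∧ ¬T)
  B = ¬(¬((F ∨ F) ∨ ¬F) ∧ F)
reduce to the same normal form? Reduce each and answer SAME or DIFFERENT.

Term A:
  start: (T ∧ F) ∧ (¬F ∧ ¬T)
  →1  F ∧ (¬F ∧ ¬T)
  →2  F

Term B:
  start: ¬(¬((F ∨ F) ∨ ¬F) ∧ F)
  →1  ¬¬((F ∨ F) ∨ ¬F) ∨ ¬F
  →2  ((F ∨ F) ∨ ¬F) ∨ ¬F
  →3  (F ∨ ¬F) ∨ ¬F
  →4  ¬F ∨ ¬F
  →5  ¬F
  →6  T

Answer: DIFFERENT — A ⇓ F, B ⇓ T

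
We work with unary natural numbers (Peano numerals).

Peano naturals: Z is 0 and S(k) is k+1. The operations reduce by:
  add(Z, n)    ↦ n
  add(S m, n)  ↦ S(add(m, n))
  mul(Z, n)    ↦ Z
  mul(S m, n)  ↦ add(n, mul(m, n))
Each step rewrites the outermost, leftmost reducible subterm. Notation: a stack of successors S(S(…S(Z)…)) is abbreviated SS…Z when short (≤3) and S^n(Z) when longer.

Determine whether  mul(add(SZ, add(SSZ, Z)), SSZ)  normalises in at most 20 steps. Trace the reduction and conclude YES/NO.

Answer: YES — reaches normal form S^6(Z) in 18 ≤ 20 steps

Reduction:
  start: mul(add(SZ, add(SSZ, Z)), SSZ)
  [1] mul(S(add(Z, add(SSZ, Z))), SSZ)
  [2] add(SSZ, mul(add(Z, add(SSZ, Z)), SSZ))
  [3] S(add(SZ, mul(add(Z, add(SSZ, Z)), SSZ)))
  [4] S(S(add(Z, mul(add(Z, add(SSZ, Z)), SSZ))))
  [5] S(S(mul(add(Z, add(SSZ, Z)), SSZ)))
  [6] S(S(mul(add(SSZ, Z), SSZ)))
  [7] S(S(mul(S(add(SZ, Z)), SSZ)))
  [8] S(S(add(SSZ, mul(add(SZ, Z), SSZ))))
  [9] S(S(S(add(SZ, mul(add(SZ, Z), SSZ)))))
  [10] S(S(S(S(add(Z, mul(add(SZ, Z), SSZ))))))
  [11] S(S(S(S(mul(add(SZ, Z), SSZ)))))
  [12] S(S(S(S(mul(S(add(Z, Z)), SSZ)))))
  [13] S(S(S(S(add(SSZ, mul(add(Z, Z), SSZ))))))
  [14] S(S(S(S(S(add(SZ, mul(add(Z, Z), SSZ)))))))
  [15] S(S(S(S(S(S(add(Z, mul(add(Z, Z), SSZ))))))))
  [16] S(S(S(S(S(S(mul(add(Z, Z), SSZ)))))))
  [17] S(S(S(S(S(S(mul(Z, SSZ)))))))
  [18] S^6(Z)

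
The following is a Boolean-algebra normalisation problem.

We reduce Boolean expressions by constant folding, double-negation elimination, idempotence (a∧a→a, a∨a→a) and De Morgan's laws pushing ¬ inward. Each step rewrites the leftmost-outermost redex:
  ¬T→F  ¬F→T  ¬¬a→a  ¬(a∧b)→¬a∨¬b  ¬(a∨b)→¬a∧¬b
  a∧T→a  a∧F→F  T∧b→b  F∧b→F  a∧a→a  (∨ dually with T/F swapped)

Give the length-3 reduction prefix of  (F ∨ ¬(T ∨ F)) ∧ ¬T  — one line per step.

  start: (F ∨ ¬(T ∨ F)) ∧ ¬T
  [1] ¬(T ∨ F) ∧ ¬T
  [2] (¬T ∧ ¬F) ∧ ¬T
  [3] (F ∧ ¬F) ∧ ¬T

Answer: after 3 steps: (F ∧ ¬F) ∧ ¬T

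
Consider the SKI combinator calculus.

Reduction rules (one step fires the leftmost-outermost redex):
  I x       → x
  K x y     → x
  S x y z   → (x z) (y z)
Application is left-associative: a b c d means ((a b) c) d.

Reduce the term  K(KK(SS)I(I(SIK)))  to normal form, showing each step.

Answer: normal form = KI  (in 2 steps)

Working:
  start: K(KK(SS)I(I(SIK)))
  step 1: K(KI(I(SIK)))
  step 2: KI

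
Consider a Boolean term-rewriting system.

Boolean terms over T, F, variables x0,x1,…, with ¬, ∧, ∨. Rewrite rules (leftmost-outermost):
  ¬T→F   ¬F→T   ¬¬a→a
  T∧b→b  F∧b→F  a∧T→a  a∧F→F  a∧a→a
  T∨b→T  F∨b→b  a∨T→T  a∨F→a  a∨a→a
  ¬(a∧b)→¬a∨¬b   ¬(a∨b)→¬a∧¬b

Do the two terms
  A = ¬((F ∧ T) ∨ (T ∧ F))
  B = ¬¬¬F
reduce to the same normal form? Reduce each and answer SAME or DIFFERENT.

Answer: SAME — A ⇓ T, B ⇓ T

Working:
Term A:
  start: ¬((F ∧ T) ∨ (T ∧ F))
  →1  ¬(F ∧ T) ∧ ¬(T ∧ F)
  →2  (¬F ∨ ¬T) ∧ ¬(T ∧ F)
  →3  (T ∨ ¬T) ∧ ¬(T ∧ F)
  →4  T ∧ ¬(T ∧ F)
  →5  ¬(T ∧ F)
  →6  ¬T ∨ ¬F
  →7  F ∨ ¬F
  →8  ¬F
  →9  T

Term B:
  start: ¬¬¬F
  →1  ¬F
  →2  T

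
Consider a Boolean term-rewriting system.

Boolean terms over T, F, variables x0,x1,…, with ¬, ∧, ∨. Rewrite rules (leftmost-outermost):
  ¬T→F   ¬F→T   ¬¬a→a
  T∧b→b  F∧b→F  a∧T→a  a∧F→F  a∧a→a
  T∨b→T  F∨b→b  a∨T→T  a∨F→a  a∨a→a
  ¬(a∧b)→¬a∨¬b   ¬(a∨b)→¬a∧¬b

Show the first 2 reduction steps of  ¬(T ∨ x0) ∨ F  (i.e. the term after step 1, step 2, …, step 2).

  start: ¬(T ∨ x0) ∨ F
  →1  ¬(T ∨ x0)
  →2  ¬T ∧ ¬x0

Answer: after 2 steps: ¬T ∧ ¬x0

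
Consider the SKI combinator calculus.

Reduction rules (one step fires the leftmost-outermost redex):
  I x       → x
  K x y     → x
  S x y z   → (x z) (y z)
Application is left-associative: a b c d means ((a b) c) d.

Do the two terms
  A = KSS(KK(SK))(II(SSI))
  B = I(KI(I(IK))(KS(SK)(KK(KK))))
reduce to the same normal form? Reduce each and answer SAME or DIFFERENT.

Term A:
  start: KSS(KK(SK))(II(SSI))
  step 1: S(KK(SK))(II(SSI))
  step 2: SK(II(SSI))
  step 3: SK(I(SSI))
  step 4: SK(SSI)

Term B:
  start: I(KI(I(IK))(KS(SK)(KK(KK))))
  step 1: KI(I(IK))(KS(SK)(KK(KK)))
  step 2: I(KS(SK)(KK(KK)))
  step 3: KS(SK)(KK(KK))
  step 4: S(KK(KK))
  step 5: SK

Answer: DIFFERENT — A ⇓ SK(SSI), B ⇓ SK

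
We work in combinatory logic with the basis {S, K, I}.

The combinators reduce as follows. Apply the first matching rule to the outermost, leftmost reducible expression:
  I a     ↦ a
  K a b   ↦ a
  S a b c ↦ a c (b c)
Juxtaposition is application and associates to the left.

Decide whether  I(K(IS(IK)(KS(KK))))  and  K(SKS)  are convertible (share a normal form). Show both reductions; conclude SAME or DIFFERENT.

Term A:
  start: I(K(IS(IK)(KS(KK))))
  →1  K(IS(IK)(KS(KK)))
  →2  K(S(IK)(KS(KK)))
  →3  K(SK(KS(KK)))
  →4  K(SKS)

Term B:
  start: K(SKS)

Answer: SAME — A ⇓ K(SKS), B ⇓ K(SKS)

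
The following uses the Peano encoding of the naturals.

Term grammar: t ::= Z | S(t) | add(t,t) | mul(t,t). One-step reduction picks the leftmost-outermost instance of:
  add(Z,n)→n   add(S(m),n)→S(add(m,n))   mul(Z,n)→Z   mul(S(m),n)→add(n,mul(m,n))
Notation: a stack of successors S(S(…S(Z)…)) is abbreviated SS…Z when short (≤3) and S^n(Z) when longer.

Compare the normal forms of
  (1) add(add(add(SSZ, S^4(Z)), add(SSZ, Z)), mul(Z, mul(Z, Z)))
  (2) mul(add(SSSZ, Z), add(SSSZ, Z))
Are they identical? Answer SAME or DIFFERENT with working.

Answer: DIFFERENT — A ⇓ S^8(Z), B ⇓ S^9(Z)

Working:
Term A:
  start: add(add(add(SSZ, S^4(Z)), add(SSZ, Z)), mul(Z, mul(Z, Z)))
  step 1: add(add(S(add(SZ, S^4(Z))), add(SSZ, Z)), mul(Z, mul(Z, Z)))
  step 2: add(S(add(add(SZ, S^4(Z)), add(SSZ, Z))), mul(Z, mul(Z, Z)))
  step 3: S(add(add(add(SZ, S^4(Z)), add(SSZ, Z)), mul(Z, mul(Z, Z))))
  step 4: S(add(add(S(add(Z, S^4(Z))), add(SSZ, Z)), mul(Z, mul(Z, Z))))
  step 5: S(add(S(add(add(Z, S^4(Z)), add(SSZ, Z))), mul(Z, mul(Z, Z))))
  step 6: S(S(add(add(add(Z, S^4(Z)), add(SSZ, Z)), mul(Z, mul(Z, Z)))))
  step 7: S(S(add(add(S^4(Z), add(SSZ, Z)), mul(Z, mul(Z, Z)))))
  step 8: S(S(add(S(add(SSSZ, add(SSZ, Z))), mul(Z, mul(Z, Z)))))
  step 9: S(S(S(add(add(SSSZ, add(SSZ, Z)), mul(Z, mul(Z, Z))))))
  step 10: S(S(S(add(S(add(SSZ, add(SSZ, Z))), mul(Z, mul(Z, Z))))))
  step 11: S(S(S(S(add(add(SSZ, add(SSZ, Z)), mul(Z, mul(Z, Z)))))))
  step 12: S(S(S(S(add(S(add(SZ, add(SSZ, Z))), mul(Z, mul(Z, Z)))))))
  step 13: S(S(S(S(S(add(add(SZ, add(SSZ, Z)), mul(Z, mul(Z, Z))))))))
  step 14: S(S(S(S(S(add(S(add(Z, add(SSZ, Z))), mul(Z, mul(Z, Z))))))))
  step 15: S(S(S(S(S(S(add(add(Z, add(SSZ, Z)), mul(Z, mul(Z, Z)))))))))
  step 16: S(S(S(S(S(S(add(add(SSZ, Z), mul(Z, mul(Z, Z)))))))))
  step 17: S(S(S(S(S(S(add(S(add(SZ, Z)), mul(Z, mul(Z, Z)))))))))
  step 18: S(S(S(S(S(S(S(add(add(SZ, Z), mul(Z, mul(Z, Z))))))))))
  step 19: S(S(S(S(S(S(S(add(S(add(Z, Z)), mul(Z, mul(Z, Z))))))))))
  step 20: S(S(S(S(S(S(S(S(add(add(Z, Z), mul(Z, mul(Z, Z)))))))))))
  step 21: S(S(S(S(S(S(S(S(add(Z, mul(Z, mul(Z, Z)))))))))))
  step 22: S(S(S(S(S(S(S(S(mul(Z, mul(Z, Z))))))))))
  step 23: S^8(Z)

Term B:
  start: mul(add(SSSZ, Z), add(SSSZ, Z))
  step 1: mul(S(add(SSZ, Z)), add(SSSZ, Z))
  step 2: add(add(SSSZ, Z), mul(add(SSZ, Z), add(SSSZ, Z)))
  step 3: add(S(add(SSZ, Z)), mul(add(SSZ, Z), add(SSSZ, Z)))
  step 4: S(add(add(SSZ, Z), mul(add(SSZ, Z), add(SSSZ, Z))))
  step 5: S(add(S(add(SZ, Z)), mul(add(SSZ, Z), add(SSSZ, Z))))
  step 6: S(S(add(add(SZ, Z), mul(add(SSZ, Z), add(SSSZ, Z)))))
  step 7: S(S(add(S(add(Z, Z)), mul(add(SSZ, Z), add(SSSZ, Z)))))
  step 8: S(S(S(add(add(Z, Z), mul(add(SSZ, Z), add(SSSZ, Z))))))
  step 9: S(S(S(add(Z, mul(add(SSZ, Z), add(SSSZ, Z))))))
  step 10: S(S(S(mul(add(SSZ, Z), add(SSSZ, Z)))))
  step 11: S(S(S(mul(S(add(SZ, Z)), add(SSSZ, Z)))))
  step 12: S(S(S(add(add(SSSZ, Z), mul(add(SZ, Z), add(SSSZ, Z))))))
  step 13: S(S(S(add(S(add(SSZ, Z)), mul(add(SZ, Z), add(SSSZ, Z))))))
  step 14: S(S(S(S(add(add(SSZ, Z), mul(add(SZ, Z), add(SSSZ, Z)))))))
  step 15: S(S(S(S(add(S(add(SZ, Z)), mul(add(SZ, Z), add(SSSZ, Z)))))))
  step 16: S(S(S(S(S(add(add(SZ, Z), mul(add(SZ, Z), add(SSSZ, Z))))))))
  step 17: S(S(S(S(S(add(S(add(Z, Z)), mul(add(SZ, Z), add(SSSZ, Z))))))))
  step 18: S(S(S(S(S(S(add(add(Z, Z), mul(add(SZ, Z), add(SSSZ, Z)))))))))
  step 19: S(S(S(S(S(S(add(Z, mul(add(SZ, Z), add(SSSZ, Z)))))))))
  step 20: S(S(S(S(S(S(mul(add(SZ, Z), add(SSSZ, Z))))))))
  step 21: S(S(S(S(S(S(mul(S(add(Z, Z)), add(SSSZ, Z))))))))
  step 22: S(S(S(S(S(S(add(add(SSSZ, Z), mul(add(Z, Z), add(SSSZ, Z)))))))))
  step 23: S(S(S(S(S(S(add(S(add(SSZ, Z)), mul(add(Z, Z), add(SSSZ, Z)))))))))
  step 24: S(S(S(S(S(S(S(add(add(SSZ, Z), mul(add(Z, Z), add(SSSZ, Z))))))))))
  step 25: S(S(S(S(S(S(S(add(S(add(SZ, Z)), mul(add(Z, Z), add(SSSZ, Z))))))))))
  step 26: S(S(S(S(S(S(S(S(add(add(SZ, Z), mul(add(Z, Z), add(SSSZ, Z)))))))))))
  step 27: S(S(S(S(S(S(S(S(add(S(add(Z, Z)), mul(add(Z, Z), add(SSSZ, Z)))))))))))
  step 28: S(S(S(S(S(S(S(S(S(add(add(Z, Z), mul(add(Z, Z), add(SSSZ, Z))))))))))))
  step 29: S(S(S(S(S(S(S(S(S(add(Z, mul(add(Z, Z), add(SSSZ, Z))))))))))))
  step 30: S(S(S(S(S(S(S(S(S(mul(add(Z, Z), add(SSSZ, Z)))))))))))
  step 31: S(S(S(S(S(S(S(S(S(mul(Z, add(SSSZ, Z)))))))))))
  step 32: S^9(Z)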